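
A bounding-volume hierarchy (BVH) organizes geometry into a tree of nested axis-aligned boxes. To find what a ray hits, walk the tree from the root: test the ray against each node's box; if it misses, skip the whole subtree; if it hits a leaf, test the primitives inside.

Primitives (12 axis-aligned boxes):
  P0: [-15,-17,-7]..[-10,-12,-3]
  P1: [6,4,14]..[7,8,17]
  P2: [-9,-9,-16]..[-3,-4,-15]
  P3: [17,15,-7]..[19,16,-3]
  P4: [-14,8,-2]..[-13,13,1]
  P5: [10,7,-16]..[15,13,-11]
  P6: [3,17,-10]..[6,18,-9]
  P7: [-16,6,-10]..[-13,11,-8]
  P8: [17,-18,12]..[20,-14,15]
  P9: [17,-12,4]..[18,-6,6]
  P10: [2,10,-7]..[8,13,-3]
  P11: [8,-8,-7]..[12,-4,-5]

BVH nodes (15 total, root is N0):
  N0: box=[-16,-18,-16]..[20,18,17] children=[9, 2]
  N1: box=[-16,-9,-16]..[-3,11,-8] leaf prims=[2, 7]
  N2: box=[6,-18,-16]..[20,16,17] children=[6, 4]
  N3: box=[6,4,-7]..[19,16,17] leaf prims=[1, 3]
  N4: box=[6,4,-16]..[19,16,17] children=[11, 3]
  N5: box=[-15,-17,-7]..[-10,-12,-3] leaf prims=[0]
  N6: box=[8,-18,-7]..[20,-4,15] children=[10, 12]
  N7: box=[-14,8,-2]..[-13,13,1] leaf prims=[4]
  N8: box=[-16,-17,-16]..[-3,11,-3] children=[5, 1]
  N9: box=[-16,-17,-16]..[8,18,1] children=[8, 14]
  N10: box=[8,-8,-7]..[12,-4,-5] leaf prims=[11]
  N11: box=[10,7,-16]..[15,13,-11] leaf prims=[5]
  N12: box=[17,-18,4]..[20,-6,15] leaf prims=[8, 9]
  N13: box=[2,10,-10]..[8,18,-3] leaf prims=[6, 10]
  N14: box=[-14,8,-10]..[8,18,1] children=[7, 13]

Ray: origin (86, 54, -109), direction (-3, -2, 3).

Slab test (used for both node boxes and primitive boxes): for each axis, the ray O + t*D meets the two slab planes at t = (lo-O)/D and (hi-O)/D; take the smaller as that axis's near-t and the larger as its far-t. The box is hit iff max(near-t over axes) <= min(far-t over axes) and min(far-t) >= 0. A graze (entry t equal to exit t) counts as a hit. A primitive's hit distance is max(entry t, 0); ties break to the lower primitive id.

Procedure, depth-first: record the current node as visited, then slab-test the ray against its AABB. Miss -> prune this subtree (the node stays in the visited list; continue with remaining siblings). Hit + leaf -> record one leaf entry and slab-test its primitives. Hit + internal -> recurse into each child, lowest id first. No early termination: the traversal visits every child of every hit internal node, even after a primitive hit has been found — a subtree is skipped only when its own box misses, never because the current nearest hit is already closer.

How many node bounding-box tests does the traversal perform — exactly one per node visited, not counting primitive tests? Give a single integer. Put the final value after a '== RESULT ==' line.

Traverse from the root:
N0 x:[22,34] y:[18,36] z:[31,42] -> hit [31,34], descend [2, 9]
  N2 x:[22,80/3] y:[19,36] z:[31,42] -> miss, prune
  N9 x:[26,34] y:[18,71/2] z:[31,110/3] -> hit [31,34], descend [8, 14]
    N8 x:[89/3,34] y:[43/2,71/2] z:[31,106/3] -> hit [31,34], descend [1, 5]
      N1 x:[89/3,34] y:[43/2,63/2] z:[31,101/3] -> hit [31,63/2] leaf, test {P2@t=31, P7(miss)}
      N5 x:[32,101/3] y:[33,71/2] z:[34,106/3] -> miss, prune
    N14 x:[26,100/3] y:[18,23] z:[33,110/3] -> miss, prune

order=[0, 2, 9, 8, 1, 5, 14]  |boxes|=7  |leaves|=1  hit=P2

== RESULT ==
7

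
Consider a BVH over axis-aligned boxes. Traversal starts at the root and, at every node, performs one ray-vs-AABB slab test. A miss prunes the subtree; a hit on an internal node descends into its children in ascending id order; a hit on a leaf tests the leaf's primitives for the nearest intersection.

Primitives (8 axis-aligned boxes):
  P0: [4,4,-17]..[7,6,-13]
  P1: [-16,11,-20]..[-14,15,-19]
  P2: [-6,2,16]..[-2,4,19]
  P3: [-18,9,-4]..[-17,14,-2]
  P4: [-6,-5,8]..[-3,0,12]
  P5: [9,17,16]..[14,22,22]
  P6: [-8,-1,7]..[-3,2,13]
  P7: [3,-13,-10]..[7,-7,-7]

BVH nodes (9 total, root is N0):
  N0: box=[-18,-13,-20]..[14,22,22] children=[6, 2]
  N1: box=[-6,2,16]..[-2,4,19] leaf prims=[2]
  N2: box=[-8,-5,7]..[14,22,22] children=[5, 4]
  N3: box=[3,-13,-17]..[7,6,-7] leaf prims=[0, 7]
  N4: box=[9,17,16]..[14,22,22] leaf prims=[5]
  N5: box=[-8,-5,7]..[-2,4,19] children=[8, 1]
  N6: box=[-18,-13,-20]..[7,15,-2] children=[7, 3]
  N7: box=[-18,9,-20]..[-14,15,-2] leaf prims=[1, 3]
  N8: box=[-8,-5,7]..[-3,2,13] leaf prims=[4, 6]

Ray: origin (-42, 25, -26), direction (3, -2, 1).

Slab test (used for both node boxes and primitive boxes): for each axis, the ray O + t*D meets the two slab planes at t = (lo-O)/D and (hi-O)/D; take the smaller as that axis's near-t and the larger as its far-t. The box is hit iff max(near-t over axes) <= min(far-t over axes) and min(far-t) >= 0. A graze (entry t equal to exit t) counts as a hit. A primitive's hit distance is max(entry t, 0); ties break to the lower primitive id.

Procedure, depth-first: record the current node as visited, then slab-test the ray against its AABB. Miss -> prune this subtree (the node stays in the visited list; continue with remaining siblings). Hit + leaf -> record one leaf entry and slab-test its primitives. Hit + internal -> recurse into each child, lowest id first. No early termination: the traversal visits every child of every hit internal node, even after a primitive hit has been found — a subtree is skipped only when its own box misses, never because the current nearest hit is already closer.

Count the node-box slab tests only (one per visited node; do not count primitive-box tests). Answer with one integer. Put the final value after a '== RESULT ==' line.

Walk:
N0 x:[8,56/3] y:[3/2,19] z:[6,48] -> hit [8,56/3], descend [2, 6]
  N2 x:[34/3,56/3] y:[3/2,15] z:[33,48] -> miss, prune
  N6 x:[8,49/3] y:[5,19] z:[6,24] -> hit [8,49/3], descend [3, 7]
    N3 x:[15,49/3] y:[19/2,19] z:[9,19] -> hit [15,49/3] leaf, test {P0(miss), P7@t=16}
    N7 x:[8,28/3] y:[5,8] z:[6,24] -> hit [8,8] leaf, test {P1(miss), P3(miss)}

Summary -> nodes [0, 2, 6, 3, 7]; box-tests=5; leaf-entries=2; first=P7

== RESULT ==
5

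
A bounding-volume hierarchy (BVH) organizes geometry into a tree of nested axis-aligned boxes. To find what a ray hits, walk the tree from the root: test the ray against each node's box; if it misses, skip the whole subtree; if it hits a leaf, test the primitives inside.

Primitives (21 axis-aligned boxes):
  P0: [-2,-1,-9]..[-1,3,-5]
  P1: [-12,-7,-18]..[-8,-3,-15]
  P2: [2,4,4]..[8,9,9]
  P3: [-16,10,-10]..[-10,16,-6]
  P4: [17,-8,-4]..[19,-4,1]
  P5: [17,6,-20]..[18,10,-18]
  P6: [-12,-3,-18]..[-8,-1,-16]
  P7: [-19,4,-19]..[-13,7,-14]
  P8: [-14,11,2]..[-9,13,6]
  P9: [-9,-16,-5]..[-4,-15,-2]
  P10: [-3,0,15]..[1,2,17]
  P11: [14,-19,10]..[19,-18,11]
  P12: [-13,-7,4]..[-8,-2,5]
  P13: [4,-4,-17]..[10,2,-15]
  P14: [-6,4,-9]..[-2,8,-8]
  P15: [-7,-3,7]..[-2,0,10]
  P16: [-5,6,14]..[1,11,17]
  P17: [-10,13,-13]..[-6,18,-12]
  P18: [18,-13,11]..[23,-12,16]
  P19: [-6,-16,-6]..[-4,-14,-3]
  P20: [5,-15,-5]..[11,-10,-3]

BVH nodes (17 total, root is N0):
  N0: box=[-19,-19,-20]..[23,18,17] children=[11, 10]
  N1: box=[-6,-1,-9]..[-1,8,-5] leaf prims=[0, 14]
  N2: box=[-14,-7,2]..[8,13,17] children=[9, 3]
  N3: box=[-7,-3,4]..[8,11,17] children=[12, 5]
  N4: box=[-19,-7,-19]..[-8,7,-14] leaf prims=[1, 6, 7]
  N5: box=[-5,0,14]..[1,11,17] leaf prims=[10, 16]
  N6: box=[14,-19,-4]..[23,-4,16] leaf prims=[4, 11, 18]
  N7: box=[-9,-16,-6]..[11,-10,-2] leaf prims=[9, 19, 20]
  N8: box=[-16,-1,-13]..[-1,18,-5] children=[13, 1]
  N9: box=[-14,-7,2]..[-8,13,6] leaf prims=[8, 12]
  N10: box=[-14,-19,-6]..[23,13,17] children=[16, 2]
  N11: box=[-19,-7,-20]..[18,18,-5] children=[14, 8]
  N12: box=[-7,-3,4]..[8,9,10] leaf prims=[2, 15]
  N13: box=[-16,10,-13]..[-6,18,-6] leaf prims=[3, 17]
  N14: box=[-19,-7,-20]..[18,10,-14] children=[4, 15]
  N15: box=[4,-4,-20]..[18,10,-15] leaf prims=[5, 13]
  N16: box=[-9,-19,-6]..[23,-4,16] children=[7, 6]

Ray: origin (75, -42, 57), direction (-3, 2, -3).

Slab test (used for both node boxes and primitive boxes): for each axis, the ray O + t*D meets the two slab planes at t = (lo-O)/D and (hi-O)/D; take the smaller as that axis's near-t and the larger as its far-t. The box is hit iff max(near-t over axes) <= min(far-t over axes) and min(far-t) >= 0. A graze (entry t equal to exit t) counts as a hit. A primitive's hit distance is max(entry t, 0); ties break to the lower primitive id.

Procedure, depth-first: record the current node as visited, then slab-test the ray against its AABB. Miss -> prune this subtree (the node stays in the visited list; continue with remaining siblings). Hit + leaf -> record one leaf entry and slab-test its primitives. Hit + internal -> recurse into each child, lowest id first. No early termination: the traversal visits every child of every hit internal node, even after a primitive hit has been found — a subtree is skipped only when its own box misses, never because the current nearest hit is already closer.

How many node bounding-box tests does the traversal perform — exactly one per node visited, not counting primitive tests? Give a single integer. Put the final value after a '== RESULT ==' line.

Traverse from the root:
N0 x:[52/3,94/3] y:[23/2,30] z:[40/3,77/3] -> hit [52/3,77/3], descend [10, 11]
  N10 x:[52/3,89/3] y:[23/2,55/2] z:[40/3,21] -> hit [52/3,21], descend [2, 16]
    N2 x:[67/3,89/3] y:[35/2,55/2] z:[40/3,55/3] -> miss, prune
    N16 x:[52/3,28] y:[23/2,19] z:[41/3,21] -> hit [52/3,19], descend [6, 7]
      N6 x:[52/3,61/3] y:[23/2,19] z:[41/3,61/3] -> hit [52/3,19] leaf, test {P4@t=56/3, P11(miss), P18(miss)}
      N7 x:[64/3,28] y:[13,16] z:[59/3,21] -> miss, prune
  N11 x:[19,94/3] y:[35/2,30] z:[62/3,77/3] -> hit [62/3,77/3], descend [8, 14]
    N8 x:[76/3,91/3] y:[41/2,30] z:[62/3,70/3] -> miss, prune
    N14 x:[19,94/3] y:[35/2,26] z:[71/3,77/3] -> hit [71/3,77/3], descend [4, 15]
      N4 x:[83/3,94/3] y:[35/2,49/2] z:[71/3,76/3] -> miss, prune
      N15 x:[19,71/3] y:[19,26] z:[24,77/3] -> miss, prune

order=[0, 10, 2, 16, 6, 7, 11, 8, 14, 4, 15]  |boxes|=11  |leaves|=1  hit=P4

== RESULT ==
11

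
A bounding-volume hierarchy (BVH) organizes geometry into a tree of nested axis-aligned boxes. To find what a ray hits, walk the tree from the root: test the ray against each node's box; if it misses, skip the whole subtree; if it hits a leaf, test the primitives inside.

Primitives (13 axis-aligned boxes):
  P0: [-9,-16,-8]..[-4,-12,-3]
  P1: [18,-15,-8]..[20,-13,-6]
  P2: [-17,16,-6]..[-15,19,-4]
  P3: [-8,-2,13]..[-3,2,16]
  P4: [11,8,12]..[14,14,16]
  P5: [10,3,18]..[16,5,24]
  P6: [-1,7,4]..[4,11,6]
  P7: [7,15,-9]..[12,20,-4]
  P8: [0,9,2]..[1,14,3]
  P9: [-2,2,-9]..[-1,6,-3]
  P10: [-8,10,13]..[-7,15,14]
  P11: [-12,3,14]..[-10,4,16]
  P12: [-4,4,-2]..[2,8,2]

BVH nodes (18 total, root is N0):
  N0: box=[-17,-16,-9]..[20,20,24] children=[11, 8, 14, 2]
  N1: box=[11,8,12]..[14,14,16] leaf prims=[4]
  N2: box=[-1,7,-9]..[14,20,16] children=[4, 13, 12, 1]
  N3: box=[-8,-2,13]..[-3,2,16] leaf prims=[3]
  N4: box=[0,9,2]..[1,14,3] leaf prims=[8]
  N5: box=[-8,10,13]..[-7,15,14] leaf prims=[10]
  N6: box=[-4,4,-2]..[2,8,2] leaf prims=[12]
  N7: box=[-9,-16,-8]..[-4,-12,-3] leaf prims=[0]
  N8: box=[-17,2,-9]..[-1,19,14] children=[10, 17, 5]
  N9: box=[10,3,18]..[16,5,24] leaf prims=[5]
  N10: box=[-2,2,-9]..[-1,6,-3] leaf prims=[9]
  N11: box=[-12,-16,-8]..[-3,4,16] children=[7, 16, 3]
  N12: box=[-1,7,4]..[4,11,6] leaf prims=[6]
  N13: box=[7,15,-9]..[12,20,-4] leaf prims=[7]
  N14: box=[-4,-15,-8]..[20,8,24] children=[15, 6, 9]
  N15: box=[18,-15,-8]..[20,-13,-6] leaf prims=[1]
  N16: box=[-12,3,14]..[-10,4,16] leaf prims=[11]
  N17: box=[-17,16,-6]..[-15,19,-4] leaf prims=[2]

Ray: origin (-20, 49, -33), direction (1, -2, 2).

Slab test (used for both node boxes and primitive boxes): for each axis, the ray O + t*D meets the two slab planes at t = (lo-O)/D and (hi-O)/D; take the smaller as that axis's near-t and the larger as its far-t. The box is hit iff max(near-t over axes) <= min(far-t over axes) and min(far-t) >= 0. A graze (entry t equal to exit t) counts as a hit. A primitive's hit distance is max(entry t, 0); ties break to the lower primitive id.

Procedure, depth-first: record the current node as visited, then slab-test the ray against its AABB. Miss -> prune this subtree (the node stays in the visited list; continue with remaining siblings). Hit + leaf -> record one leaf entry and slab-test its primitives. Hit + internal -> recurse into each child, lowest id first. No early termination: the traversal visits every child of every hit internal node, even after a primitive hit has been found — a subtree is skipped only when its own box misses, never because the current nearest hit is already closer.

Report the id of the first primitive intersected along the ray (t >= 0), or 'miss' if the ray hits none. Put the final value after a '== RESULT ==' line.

Trace the traversal:
N0 x:[3,40] y:[29/2,65/2] z:[12,57/2] -> hit [29/2,57/2], descend [2, 8, 11, 14]
  N2 x:[19,34] y:[29/2,21] z:[12,49/2] -> hit [19,21], descend [1, 4, 12, 13]
    N1 x:[31,34] y:[35/2,41/2] z:[45/2,49/2] -> miss, prune
    N4 x:[20,21] y:[35/2,20] z:[35/2,18] -> miss, prune
    N12 x:[19,24] y:[19,21] z:[37/2,39/2] -> hit [19,39/2] leaf, test {P6@t=19}
    N13 x:[27,32] y:[29/2,17] z:[12,29/2] -> miss, prune
  N8 x:[3,19] y:[15,47/2] z:[12,47/2] -> hit [15,19], descend [5, 10, 17]
    N5 x:[12,13] y:[17,39/2] z:[23,47/2] -> miss, prune
    N10 x:[18,19] y:[43/2,47/2] z:[12,15] -> miss, prune
    N17 x:[3,5] y:[15,33/2] z:[27/2,29/2] -> miss, prune
  N11 x:[8,17] y:[45/2,65/2] z:[25/2,49/2] -> miss, prune
  N14 x:[16,40] y:[41/2,32] z:[25/2,57/2] -> hit [41/2,57/2], descend [6, 9, 15]
    N6 x:[16,22] y:[41/2,45/2] z:[31/2,35/2] -> miss, prune
    N9 x:[30,36] y:[22,23] z:[51/2,57/2] -> miss, prune
    N15 x:[38,40] y:[31,32] z:[25/2,27/2] -> miss, prune

15 AABB tests over nodes [0, 2, 1, 4, 12, 13, 8, 5, 10, 17, 11, 14, 6, 9, 15]; 1 leaf entered; closest P6.

== RESULT ==
6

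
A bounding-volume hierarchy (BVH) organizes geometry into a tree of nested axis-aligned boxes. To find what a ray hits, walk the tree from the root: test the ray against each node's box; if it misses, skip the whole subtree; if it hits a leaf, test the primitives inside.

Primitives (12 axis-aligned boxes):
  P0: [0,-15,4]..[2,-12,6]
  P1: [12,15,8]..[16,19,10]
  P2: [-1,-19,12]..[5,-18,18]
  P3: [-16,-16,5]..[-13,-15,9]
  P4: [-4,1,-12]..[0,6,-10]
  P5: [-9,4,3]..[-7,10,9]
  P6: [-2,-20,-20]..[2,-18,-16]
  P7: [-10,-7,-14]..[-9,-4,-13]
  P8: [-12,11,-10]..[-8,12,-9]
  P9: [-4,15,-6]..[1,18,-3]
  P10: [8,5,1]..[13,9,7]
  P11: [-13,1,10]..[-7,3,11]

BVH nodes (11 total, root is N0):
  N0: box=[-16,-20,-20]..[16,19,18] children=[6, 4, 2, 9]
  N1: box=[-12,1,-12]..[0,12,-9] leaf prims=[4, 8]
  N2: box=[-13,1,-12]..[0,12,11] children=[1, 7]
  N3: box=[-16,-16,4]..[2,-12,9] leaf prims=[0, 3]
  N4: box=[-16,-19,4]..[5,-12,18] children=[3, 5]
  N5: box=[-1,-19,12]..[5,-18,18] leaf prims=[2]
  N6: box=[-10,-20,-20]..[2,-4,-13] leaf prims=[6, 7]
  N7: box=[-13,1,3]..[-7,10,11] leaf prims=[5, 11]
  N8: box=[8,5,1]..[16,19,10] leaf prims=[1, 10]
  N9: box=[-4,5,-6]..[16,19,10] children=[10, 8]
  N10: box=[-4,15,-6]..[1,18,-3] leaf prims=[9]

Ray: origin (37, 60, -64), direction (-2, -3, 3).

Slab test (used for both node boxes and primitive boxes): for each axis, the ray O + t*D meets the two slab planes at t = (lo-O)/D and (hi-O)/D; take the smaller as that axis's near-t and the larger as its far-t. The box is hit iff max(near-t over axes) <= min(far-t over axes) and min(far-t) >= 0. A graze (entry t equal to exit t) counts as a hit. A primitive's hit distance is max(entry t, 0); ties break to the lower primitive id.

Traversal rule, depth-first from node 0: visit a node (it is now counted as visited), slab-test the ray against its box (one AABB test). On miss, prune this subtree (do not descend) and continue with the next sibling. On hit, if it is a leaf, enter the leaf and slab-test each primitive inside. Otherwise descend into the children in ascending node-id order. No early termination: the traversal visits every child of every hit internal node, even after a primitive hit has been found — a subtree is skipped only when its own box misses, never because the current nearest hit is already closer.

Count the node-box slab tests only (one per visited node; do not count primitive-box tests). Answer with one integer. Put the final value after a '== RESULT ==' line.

Walk:
N0 x:[21/2,53/2] y:[41/3,80/3] z:[44/3,82/3] -> hit [44/3,53/2], descend [2, 4, 6, 9]
  N2 x:[37/2,25] y:[16,59/3] z:[52/3,25] -> hit [37/2,59/3], descend [1, 7]
    N1 x:[37/2,49/2] y:[16,59/3] z:[52/3,55/3] -> miss, prune
    N7 x:[22,25] y:[50/3,59/3] z:[67/3,25] -> miss, prune
  N4 x:[16,53/2] y:[24,79/3] z:[68/3,82/3] -> hit [24,79/3], descend [3, 5]
    N3 x:[35/2,53/2] y:[24,76/3] z:[68/3,73/3] -> hit [24,73/3] leaf, test {P0(miss), P3(miss)}
    N5 x:[16,19] y:[26,79/3] z:[76/3,82/3] -> miss, prune
  N6 x:[35/2,47/2] y:[64/3,80/3] z:[44/3,17] -> miss, prune
  N9 x:[21/2,41/2] y:[41/3,55/3] z:[58/3,74/3] -> miss, prune

Visited [0, 2, 1, 7, 4, 3, 5, 6, 9]. Tests: 9 box, 1 leaf. Nearest: miss.

== RESULT ==
9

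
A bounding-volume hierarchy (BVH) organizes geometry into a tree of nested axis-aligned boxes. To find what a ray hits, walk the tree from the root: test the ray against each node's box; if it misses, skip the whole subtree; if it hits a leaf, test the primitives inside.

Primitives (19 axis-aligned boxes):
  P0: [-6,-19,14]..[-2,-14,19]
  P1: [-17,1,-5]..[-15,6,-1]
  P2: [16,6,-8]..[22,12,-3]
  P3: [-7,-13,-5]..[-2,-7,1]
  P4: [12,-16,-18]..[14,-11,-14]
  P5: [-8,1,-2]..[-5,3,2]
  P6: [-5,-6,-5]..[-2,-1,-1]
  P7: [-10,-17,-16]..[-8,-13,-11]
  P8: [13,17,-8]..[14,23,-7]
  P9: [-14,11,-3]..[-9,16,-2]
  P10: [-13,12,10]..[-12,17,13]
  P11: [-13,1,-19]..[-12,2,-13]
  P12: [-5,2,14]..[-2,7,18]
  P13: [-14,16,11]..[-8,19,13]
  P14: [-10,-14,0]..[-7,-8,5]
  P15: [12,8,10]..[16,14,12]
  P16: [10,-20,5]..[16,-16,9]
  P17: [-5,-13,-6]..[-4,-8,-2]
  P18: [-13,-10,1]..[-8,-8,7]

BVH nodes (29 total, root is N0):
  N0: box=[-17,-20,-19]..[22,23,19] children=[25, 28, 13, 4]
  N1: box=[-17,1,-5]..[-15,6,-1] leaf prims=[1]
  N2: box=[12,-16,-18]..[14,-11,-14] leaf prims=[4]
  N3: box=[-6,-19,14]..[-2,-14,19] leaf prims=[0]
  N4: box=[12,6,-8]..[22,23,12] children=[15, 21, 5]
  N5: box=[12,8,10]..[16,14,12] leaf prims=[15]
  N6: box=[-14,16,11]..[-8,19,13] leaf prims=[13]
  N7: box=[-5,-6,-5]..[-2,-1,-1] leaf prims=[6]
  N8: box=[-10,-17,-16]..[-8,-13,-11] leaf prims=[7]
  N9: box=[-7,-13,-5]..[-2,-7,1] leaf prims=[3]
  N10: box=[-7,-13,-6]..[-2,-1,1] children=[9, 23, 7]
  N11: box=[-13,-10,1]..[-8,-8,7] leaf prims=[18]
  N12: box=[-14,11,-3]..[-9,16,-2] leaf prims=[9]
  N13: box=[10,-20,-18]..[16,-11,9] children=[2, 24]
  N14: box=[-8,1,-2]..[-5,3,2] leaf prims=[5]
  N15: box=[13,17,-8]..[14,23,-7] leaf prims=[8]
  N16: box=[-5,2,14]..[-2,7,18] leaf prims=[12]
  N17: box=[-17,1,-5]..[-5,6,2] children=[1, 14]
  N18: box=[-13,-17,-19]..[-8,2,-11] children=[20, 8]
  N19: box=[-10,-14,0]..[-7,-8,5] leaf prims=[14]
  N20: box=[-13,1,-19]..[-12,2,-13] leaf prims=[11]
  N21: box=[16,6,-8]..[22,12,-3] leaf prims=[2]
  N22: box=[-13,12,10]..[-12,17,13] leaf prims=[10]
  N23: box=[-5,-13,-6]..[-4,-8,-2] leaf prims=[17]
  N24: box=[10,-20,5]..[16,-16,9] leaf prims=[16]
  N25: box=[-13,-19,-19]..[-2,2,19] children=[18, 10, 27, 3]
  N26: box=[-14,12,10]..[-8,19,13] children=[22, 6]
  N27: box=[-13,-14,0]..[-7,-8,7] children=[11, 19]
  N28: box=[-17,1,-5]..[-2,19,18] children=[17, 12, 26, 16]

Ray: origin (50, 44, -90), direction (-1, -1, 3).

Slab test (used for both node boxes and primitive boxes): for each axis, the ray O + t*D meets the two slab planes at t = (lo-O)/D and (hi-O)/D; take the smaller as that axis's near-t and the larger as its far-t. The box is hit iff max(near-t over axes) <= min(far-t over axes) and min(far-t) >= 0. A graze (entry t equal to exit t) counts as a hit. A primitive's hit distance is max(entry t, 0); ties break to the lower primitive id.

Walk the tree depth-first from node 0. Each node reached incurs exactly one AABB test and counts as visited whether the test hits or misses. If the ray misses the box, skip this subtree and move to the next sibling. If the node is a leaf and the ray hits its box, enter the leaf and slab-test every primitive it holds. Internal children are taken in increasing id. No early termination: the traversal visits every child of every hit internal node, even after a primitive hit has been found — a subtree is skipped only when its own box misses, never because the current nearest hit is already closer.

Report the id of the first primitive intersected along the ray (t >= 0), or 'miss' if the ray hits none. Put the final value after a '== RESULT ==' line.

Walk:
N0 x:[28,67] y:[21,64] z:[71/3,109/3] -> hit [28,109/3], descend [4, 13, 25, 28]
  N4 x:[28,38] y:[21,38] z:[82/3,34] -> hit [28,34], descend [5, 15, 21]
    N5 x:[34,38] y:[30,36] z:[100/3,34] -> hit [34,34] leaf, test {P15@t=34}
    N15 x:[36,37] y:[21,27] z:[82/3,83/3] -> miss, prune
    N21 x:[28,34] y:[32,38] z:[82/3,29] -> miss, prune
  N13 x:[34,40] y:[55,64] z:[24,33] -> miss, prune
  N25 x:[52,63] y:[42,63] z:[71/3,109/3] -> miss, prune
  N28 x:[52,67] y:[25,43] z:[85/3,36] -> miss, prune

Summary -> nodes [0, 4, 5, 15, 21, 13, 25, 28]; box-tests=8; leaf-entries=1; first=P15

== RESULT ==
15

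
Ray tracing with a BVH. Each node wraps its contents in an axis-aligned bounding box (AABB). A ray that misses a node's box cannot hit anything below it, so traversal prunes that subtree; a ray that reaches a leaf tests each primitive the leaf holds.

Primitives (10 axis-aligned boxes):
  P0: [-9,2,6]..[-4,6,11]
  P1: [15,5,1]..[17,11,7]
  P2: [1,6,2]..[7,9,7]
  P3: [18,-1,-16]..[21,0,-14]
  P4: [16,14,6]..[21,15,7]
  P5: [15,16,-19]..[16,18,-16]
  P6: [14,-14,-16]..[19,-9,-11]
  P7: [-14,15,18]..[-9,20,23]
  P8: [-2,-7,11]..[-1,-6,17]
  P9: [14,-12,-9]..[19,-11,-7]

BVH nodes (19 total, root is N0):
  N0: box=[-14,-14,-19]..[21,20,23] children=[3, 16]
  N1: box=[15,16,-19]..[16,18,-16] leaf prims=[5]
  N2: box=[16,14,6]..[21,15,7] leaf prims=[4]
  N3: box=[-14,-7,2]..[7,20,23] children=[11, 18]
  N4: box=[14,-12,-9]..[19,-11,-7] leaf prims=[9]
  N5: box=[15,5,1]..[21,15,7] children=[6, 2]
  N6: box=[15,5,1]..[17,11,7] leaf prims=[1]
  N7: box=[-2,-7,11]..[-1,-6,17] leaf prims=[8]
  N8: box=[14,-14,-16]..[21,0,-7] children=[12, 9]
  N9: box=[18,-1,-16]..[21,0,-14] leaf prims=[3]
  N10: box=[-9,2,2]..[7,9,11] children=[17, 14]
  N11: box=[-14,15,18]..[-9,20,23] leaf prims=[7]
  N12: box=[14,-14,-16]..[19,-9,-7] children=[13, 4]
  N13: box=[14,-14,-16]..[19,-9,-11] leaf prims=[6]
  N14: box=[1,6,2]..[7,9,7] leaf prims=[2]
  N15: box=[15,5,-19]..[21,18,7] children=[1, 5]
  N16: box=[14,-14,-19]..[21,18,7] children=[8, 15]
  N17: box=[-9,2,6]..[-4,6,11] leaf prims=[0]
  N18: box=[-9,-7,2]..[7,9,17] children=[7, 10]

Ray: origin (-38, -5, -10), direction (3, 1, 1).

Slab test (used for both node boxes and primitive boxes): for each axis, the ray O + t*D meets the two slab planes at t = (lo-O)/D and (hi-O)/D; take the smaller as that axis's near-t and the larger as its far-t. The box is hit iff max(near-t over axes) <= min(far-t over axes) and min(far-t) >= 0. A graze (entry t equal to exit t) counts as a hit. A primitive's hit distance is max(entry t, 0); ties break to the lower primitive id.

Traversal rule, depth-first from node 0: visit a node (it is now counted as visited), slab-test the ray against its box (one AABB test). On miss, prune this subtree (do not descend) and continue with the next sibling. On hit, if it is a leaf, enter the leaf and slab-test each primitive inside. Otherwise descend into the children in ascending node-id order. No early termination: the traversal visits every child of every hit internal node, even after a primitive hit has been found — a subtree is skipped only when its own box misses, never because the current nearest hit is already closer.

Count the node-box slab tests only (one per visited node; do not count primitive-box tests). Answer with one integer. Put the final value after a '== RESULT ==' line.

Trace the traversal:
N0 x:[8,59/3] y:[-9,25] z:[-9,33] -> hit [8,59/3], descend [3, 16]
  N3 x:[8,15] y:[-2,25] z:[12,33] -> hit [12,15], descend [11, 18]
    N11 x:[8,29/3] y:[20,25] z:[28,33] -> miss, prune
    N18 x:[29/3,15] y:[-2,14] z:[12,27] -> hit [12,14], descend [7, 10]
      N7 x:[12,37/3] y:[-2,-1] z:[21,27] -> miss, prune
      N10 x:[29/3,15] y:[7,14] z:[12,21] -> hit [12,14], descend [14, 17]
        N14 x:[13,15] y:[11,14] z:[12,17] -> hit [13,14] leaf, test {P2@t=13}
        N17 x:[29/3,34/3] y:[7,11] z:[16,21] -> miss, prune
  N16 x:[52/3,59/3] y:[-9,23] z:[-9,17] -> miss, prune

Summary -> nodes [0, 3, 11, 18, 7, 10, 14, 17, 16]; box-tests=9; leaf-entries=1; first=P2

== RESULT ==
9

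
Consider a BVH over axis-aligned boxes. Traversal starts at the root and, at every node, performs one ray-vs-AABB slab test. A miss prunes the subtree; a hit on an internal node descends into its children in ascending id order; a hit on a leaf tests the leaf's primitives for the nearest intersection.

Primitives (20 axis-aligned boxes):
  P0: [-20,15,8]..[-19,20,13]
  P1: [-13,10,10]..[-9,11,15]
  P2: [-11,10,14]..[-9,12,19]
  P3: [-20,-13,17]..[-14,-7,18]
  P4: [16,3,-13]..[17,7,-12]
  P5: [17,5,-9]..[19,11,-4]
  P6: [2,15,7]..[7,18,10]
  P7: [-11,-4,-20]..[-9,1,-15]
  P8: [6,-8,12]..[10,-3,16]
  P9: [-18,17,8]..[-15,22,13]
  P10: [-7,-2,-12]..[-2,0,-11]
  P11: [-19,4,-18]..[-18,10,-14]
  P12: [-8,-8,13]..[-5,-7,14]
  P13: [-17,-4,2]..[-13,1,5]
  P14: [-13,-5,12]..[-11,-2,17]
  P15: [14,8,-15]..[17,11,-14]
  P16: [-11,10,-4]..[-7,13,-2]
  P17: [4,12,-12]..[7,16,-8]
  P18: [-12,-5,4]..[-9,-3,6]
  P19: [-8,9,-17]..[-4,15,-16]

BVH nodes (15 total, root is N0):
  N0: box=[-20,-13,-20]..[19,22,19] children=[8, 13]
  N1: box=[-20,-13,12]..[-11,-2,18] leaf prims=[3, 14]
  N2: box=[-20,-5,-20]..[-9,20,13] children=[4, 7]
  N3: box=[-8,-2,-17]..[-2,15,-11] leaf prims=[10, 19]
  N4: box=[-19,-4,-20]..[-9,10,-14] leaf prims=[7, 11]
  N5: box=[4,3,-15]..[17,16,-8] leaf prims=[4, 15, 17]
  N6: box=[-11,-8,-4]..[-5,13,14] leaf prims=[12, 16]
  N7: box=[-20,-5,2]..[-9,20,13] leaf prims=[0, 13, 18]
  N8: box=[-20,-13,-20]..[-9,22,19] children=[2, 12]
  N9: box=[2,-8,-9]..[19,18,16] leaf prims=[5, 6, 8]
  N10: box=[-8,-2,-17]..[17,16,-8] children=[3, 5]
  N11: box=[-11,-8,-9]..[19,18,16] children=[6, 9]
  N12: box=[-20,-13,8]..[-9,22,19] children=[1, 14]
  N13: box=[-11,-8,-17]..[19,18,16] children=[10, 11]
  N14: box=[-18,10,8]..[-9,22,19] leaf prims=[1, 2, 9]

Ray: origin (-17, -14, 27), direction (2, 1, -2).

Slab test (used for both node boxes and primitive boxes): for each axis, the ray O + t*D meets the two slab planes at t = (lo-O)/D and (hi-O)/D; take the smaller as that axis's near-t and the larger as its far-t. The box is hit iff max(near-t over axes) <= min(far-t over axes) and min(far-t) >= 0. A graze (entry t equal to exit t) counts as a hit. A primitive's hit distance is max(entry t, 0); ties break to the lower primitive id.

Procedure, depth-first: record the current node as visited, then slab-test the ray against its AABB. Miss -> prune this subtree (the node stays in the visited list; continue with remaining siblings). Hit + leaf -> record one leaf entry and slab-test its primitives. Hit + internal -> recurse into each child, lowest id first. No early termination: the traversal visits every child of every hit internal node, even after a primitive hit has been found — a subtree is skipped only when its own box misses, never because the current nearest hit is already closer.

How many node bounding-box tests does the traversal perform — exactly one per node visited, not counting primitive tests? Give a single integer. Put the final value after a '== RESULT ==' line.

Trace the traversal:
N0 x:[-3/2,18] y:[1,36] z:[4,47/2] -> hit [4,18], descend [8, 13]
  N8 x:[-3/2,4] y:[1,36] z:[4,47/2] -> hit [4,4], descend [2, 12]
    N2 x:[-3/2,4] y:[9,34] z:[7,47/2] -> miss, prune
    N12 x:[-3/2,4] y:[1,36] z:[4,19/2] -> hit [4,4], descend [1, 14]
      N1 x:[-3/2,3] y:[1,12] z:[9/2,15/2] -> miss, prune
      N14 x:[-1/2,4] y:[24,36] z:[4,19/2] -> miss, prune
  N13 x:[3,18] y:[6,32] z:[11/2,22] -> hit [6,18], descend [10, 11]
    N10 x:[9/2,17] y:[12,30] z:[35/2,22] -> miss, prune
    N11 x:[3,18] y:[6,32] z:[11/2,18] -> hit [6,18], descend [6, 9]
      N6 x:[3,6] y:[6,27] z:[13/2,31/2] -> miss, prune
      N9 x:[19/2,18] y:[6,32] z:[11/2,18] -> hit [19/2,18] leaf, test {P5(miss), P6(miss), P8(miss)}

order=[0, 8, 2, 12, 1, 14, 13, 10, 11, 6, 9]  |boxes|=11  |leaves|=1  hit=miss

== RESULT ==
11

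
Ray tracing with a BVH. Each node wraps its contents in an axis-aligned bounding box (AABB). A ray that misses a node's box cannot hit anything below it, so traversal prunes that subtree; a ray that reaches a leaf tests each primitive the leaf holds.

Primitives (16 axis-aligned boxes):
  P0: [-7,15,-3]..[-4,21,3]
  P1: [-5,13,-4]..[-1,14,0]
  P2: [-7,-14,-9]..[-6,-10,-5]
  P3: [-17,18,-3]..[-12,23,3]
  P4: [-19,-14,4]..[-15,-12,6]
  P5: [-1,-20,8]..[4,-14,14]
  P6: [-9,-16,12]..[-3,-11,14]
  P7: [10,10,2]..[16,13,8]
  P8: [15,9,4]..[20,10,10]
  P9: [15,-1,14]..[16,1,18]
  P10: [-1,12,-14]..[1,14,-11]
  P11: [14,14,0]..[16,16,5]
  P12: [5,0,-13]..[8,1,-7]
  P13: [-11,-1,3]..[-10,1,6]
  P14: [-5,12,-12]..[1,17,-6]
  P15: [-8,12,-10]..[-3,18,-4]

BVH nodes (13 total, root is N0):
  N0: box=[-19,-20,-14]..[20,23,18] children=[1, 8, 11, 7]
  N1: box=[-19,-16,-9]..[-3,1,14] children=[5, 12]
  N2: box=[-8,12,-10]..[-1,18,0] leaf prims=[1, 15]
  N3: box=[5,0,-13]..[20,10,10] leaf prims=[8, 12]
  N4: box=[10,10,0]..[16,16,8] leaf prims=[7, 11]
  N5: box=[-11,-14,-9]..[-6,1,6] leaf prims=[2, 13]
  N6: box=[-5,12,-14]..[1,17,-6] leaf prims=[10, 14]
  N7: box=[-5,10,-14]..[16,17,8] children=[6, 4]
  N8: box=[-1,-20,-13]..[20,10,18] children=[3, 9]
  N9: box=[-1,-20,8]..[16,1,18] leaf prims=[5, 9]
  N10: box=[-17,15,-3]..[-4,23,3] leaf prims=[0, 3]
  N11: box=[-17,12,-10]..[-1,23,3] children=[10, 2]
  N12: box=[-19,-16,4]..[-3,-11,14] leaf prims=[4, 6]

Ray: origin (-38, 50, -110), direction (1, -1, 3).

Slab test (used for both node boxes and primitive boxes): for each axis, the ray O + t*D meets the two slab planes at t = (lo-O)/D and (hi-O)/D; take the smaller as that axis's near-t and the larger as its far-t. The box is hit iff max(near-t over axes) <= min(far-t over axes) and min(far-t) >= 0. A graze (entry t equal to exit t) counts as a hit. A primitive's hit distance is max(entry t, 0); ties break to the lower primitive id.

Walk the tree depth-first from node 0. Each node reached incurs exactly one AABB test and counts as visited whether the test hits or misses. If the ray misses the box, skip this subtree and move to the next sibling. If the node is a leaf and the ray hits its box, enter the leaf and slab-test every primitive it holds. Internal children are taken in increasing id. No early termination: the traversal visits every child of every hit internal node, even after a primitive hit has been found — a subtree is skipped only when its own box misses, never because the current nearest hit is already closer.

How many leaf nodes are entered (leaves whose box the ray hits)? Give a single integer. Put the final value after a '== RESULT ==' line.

Walk:
N0 x:[19,58] y:[27,70] z:[32,128/3] -> hit [32,128/3], descend [1, 7, 8, 11]
  N1 x:[19,35] y:[49,66] z:[101/3,124/3] -> miss, prune
  N7 x:[33,54] y:[33,40] z:[32,118/3] -> hit [33,118/3], descend [4, 6]
    N4 x:[48,54] y:[34,40] z:[110/3,118/3] -> miss, prune
    N6 x:[33,39] y:[33,38] z:[32,104/3] -> hit [33,104/3] leaf, test {P10(miss), P14@t=33}
  N8 x:[37,58] y:[40,70] z:[97/3,128/3] -> hit [40,128/3], descend [3, 9]
    N3 x:[43,58] y:[40,50] z:[97/3,40] -> miss, prune
    N9 x:[37,54] y:[49,70] z:[118/3,128/3] -> miss, prune
  N11 x:[21,37] y:[27,38] z:[100/3,113/3] -> hit [100/3,37], descend [2, 10]
    N2 x:[30,37] y:[32,38] z:[100/3,110/3] -> hit [100/3,110/3] leaf, test {P1@t=36, P15@t=100/3}
    N10 x:[21,34] y:[27,35] z:[107/3,113/3] -> miss, prune

order=[0, 1, 7, 4, 6, 8, 3, 9, 11, 2, 10]  |boxes|=11  |leaves|=2  hit=P14

== RESULT ==
2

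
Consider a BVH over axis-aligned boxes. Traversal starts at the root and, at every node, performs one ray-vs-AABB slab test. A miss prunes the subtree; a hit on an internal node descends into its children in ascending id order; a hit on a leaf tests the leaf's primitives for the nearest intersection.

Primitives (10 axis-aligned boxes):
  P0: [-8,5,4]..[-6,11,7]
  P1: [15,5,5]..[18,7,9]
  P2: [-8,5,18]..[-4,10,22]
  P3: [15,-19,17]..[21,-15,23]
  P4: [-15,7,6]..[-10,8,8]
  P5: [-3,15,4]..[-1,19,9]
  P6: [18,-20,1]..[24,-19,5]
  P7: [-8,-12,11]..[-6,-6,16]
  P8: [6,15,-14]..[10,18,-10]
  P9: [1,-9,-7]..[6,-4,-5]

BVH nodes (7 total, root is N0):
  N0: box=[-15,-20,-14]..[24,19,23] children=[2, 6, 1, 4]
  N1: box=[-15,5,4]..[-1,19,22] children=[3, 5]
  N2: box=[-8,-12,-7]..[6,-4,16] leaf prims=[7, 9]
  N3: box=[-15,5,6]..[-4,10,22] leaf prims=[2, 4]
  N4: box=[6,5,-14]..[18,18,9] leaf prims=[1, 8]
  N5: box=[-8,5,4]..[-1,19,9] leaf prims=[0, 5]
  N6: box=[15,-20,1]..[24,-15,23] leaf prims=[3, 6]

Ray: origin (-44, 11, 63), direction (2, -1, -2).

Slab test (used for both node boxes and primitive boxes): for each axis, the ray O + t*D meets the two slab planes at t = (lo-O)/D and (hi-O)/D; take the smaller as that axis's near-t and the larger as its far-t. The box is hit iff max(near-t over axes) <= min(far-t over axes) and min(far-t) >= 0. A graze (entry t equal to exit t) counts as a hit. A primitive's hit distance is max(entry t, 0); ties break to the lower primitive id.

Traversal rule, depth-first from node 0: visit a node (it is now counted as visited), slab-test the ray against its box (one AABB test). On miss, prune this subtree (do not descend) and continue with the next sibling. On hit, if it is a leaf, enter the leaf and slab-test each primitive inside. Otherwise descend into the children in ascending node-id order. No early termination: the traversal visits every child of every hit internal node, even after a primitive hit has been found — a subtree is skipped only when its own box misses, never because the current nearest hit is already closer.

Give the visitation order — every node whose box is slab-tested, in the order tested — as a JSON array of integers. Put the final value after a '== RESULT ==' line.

Walk:
N0 x:[29/2,34] y:[-8,31] z:[20,77/2] -> hit [20,31], descend [1, 2, 4, 6]
  N1 x:[29/2,43/2] y:[-8,6] z:[41/2,59/2] -> miss, prune
  N2 x:[18,25] y:[15,23] z:[47/2,35] -> miss, prune
  N4 x:[25,31] y:[-7,6] z:[27,77/2] -> miss, prune
  N6 x:[59/2,34] y:[26,31] z:[20,31] -> hit [59/2,31] leaf, test {P3(miss), P6@t=31}

Visited [0, 1, 2, 4, 6]. Tests: 5 box, 1 leaf. Nearest: P6.

== RESULT ==
[0, 1, 2, 4, 6]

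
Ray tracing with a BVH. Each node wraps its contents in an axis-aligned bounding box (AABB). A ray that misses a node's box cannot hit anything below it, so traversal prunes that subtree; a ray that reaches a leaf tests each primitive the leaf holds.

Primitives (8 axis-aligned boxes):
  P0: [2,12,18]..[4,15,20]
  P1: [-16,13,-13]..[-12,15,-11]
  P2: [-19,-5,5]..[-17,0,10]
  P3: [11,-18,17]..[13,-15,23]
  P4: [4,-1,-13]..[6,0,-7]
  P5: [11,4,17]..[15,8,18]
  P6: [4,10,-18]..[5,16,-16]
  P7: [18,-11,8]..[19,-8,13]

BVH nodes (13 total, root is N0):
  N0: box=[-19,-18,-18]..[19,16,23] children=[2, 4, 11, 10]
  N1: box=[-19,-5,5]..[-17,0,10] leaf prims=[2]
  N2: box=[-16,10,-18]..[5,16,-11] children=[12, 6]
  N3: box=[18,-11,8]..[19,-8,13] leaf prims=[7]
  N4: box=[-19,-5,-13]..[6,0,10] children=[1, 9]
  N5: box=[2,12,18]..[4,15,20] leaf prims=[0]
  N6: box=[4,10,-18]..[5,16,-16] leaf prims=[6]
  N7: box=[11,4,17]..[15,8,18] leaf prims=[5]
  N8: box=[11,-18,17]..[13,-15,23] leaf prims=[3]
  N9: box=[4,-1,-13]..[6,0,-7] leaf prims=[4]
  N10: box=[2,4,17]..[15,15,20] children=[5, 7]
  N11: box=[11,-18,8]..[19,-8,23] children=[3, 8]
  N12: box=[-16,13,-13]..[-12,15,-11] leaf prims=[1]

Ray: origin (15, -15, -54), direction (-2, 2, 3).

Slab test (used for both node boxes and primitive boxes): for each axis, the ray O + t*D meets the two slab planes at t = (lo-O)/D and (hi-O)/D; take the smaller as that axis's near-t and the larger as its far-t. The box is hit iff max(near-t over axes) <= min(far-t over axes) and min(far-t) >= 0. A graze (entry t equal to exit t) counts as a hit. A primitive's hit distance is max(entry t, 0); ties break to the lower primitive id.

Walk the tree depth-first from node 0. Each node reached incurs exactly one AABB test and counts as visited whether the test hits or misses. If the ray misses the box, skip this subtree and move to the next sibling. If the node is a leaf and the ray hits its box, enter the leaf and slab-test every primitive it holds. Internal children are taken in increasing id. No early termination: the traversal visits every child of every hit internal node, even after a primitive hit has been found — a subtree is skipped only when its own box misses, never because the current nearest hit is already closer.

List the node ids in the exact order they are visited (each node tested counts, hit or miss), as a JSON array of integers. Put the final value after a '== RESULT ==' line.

Walk:
N0 x:[-2,17] y:[-3/2,31/2] z:[12,77/3] -> hit [12,31/2], descend [2, 4, 10, 11]
  N2 x:[5,31/2] y:[25/2,31/2] z:[12,43/3] -> hit [25/2,43/3], descend [6, 12]
    N6 x:[5,11/2] y:[25/2,31/2] z:[12,38/3] -> miss, prune
    N12 x:[27/2,31/2] y:[14,15] z:[41/3,43/3] -> hit [14,43/3] leaf, test {P1@t=14}
  N4 x:[9/2,17] y:[5,15/2] z:[41/3,64/3] -> miss, prune
  N10 x:[0,13/2] y:[19/2,15] z:[71/3,74/3] -> miss, prune
  N11 x:[-2,2] y:[-3/2,7/2] z:[62/3,77/3] -> miss, prune

7 AABB tests over nodes [0, 2, 6, 12, 4, 10, 11]; 1 leaf entered; closest P1.

== RESULT ==
[0, 2, 6, 12, 4, 10, 11]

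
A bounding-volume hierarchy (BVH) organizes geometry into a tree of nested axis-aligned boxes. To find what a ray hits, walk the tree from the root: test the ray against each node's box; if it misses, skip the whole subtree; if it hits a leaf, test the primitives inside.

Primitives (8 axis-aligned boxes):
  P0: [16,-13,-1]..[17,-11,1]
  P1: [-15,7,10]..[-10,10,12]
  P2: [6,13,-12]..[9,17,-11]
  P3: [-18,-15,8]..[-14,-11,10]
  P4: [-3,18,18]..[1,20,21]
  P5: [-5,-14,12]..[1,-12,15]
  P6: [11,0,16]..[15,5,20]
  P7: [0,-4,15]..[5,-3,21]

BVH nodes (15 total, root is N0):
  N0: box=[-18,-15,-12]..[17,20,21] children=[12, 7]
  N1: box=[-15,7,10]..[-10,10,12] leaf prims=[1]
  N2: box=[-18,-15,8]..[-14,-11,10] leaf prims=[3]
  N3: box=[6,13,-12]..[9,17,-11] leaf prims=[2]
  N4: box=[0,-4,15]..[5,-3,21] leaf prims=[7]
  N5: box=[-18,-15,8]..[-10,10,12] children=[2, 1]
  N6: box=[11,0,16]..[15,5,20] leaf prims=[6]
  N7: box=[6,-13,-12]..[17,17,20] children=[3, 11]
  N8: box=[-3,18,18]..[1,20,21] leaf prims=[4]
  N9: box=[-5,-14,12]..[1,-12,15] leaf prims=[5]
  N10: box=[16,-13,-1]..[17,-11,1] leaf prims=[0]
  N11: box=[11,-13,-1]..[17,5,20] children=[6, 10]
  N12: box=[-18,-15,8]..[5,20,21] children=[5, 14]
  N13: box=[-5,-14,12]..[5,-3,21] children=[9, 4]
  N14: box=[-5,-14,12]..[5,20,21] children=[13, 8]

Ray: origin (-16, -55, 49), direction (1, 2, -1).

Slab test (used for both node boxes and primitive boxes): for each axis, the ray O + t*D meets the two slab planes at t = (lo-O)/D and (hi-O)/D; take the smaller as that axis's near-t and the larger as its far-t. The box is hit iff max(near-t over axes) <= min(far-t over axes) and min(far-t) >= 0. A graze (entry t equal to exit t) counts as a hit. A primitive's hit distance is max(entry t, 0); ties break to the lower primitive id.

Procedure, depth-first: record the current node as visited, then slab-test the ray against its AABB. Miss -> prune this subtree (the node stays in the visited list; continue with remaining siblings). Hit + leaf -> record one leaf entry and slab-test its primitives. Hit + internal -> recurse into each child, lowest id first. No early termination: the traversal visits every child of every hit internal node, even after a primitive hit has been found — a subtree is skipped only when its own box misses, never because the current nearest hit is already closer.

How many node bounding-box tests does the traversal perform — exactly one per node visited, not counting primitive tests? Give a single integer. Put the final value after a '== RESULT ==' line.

Trace the traversal:
N0 x:[-2,33] y:[20,75/2] z:[28,61] -> hit [28,33], descend [7, 12]
  N7 x:[22,33] y:[21,36] z:[29,61] -> hit [29,33], descend [3, 11]
    N3 x:[22,25] y:[34,36] z:[60,61] -> miss, prune
    N11 x:[27,33] y:[21,30] z:[29,50] -> hit [29,30], descend [6, 10]
      N6 x:[27,31] y:[55/2,30] z:[29,33] -> hit [29,30] leaf, test {P6@t=29}
      N10 x:[32,33] y:[21,22] z:[48,50] -> miss, prune
  N12 x:[-2,21] y:[20,75/2] z:[28,41] -> miss, prune

order=[0, 7, 3, 11, 6, 10, 12]  |boxes|=7  |leaves|=1  hit=P6

== RESULT ==
7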